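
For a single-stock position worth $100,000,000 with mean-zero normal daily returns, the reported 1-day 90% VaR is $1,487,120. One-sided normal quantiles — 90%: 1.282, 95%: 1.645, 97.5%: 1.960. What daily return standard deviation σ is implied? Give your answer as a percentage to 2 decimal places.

1.16%

VaR as a fraction: $1,487,120 / $100,000,000 = 1.487%.
σ = VaR / z = 1.487% / 1.282 = 1.160%.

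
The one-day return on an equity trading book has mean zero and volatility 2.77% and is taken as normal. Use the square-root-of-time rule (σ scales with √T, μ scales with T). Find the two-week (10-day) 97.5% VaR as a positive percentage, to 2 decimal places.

At 97.5%, z = 1.960.
σ_{10d} = 2.77% × √10 = 8.760%.
VaR = 1.960 × 8.760% = 17.170%.

17.17%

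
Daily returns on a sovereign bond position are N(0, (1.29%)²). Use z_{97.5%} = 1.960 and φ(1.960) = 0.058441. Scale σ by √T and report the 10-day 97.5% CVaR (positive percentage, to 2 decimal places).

9.54%

σ_{10d} = 1.29% × √10 = 4.079%.
ES multiplier = φ(z)/(1−α) = 0.058441/0.025 = 2.338.
ES = 4.079% × 2.338 = 9.537%.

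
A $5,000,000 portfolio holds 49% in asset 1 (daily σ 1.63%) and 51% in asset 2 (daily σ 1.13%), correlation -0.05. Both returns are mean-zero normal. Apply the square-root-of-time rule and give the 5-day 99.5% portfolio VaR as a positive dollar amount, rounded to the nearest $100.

σ_p = √(0.49²·1.63² + 0.51²·1.13² + 2·-0.05·0.49·0.51·1.63·1.13) = 0.961%.
σ_{5d} = 0.961% × √5 = 2.149%.
z(99.5%) = 2.576.
VaR = 2.576 × 2.149% = 5.536%; on $5,000,000 that is $276,800.

$276,800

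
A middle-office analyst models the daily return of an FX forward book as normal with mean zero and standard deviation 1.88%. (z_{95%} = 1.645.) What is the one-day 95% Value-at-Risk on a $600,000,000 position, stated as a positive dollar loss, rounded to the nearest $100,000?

VaR = z·σ = 1.645 × 1.88% = 3.093%.
On $600,000,000: 0.03093 × $600,000,000 = $18,558,000.

$18,600,000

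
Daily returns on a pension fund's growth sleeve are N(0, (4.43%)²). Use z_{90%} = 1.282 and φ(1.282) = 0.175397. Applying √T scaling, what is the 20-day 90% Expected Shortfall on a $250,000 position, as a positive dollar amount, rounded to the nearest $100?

$86,900

σ_{20d} = 4.43% × √20 = 19.812%.
ES multiplier = φ(z)/(1−α) = 0.175397/0.1 = 1.754.
ES = 19.812% × 1.754 = 34.750%; on $250,000: $86,875.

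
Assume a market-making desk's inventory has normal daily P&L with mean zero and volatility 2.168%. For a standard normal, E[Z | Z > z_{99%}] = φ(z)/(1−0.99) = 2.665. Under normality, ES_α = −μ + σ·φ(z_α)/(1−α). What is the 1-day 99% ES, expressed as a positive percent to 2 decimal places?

5.78%

ES = 2.168% × 2.665 = 5.778%.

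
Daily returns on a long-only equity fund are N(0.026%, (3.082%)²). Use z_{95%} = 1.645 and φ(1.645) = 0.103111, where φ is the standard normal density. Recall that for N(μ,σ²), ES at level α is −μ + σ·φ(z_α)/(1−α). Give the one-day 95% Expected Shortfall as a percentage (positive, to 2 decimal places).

Tail multiplier: φ(z)/(1−α) = 0.103111 / 0.05 = 2.062.
ES = −(0.026%) + 3.082% × 2.062 = 6.329%.

6.33%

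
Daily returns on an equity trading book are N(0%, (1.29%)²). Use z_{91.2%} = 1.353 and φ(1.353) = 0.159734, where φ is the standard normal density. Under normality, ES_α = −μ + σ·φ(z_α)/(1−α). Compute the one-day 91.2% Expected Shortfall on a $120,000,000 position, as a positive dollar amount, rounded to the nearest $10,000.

$2,810,000

Tail multiplier: φ(z)/(1−α) = 0.159734 / 0.088 = 1.815.
ES = 1.29% × 1.815 = 2.341%.
On $120,000,000: 0.02341 × $120,000,000 = $2,809,200.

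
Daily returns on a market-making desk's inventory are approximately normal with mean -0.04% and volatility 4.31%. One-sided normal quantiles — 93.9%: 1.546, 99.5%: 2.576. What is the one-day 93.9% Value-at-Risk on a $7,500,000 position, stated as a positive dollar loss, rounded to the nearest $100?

$502,700

VaR = −μ + z·σ = −(-0.04%) + 1.546 × 4.31% = 6.703%.
On $7,500,000: 0.06703 × $7,500,000 = $502,725.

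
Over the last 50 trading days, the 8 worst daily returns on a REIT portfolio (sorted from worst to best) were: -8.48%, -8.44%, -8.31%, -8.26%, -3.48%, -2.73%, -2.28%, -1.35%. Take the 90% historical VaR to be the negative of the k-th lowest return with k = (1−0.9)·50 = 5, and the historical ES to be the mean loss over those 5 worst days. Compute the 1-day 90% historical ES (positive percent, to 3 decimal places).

7.394%

The 5 worst returns sum to -36.97%.
ES = −(-36.97%) / 5 = 7.394%.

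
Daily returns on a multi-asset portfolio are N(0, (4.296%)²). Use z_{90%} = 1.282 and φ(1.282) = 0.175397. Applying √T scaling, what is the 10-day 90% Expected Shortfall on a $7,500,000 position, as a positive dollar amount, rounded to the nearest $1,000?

σ_{10d} = 4.296% × √10 = 13.585%.
ES multiplier = φ(z)/(1−α) = 0.175397/0.1 = 1.754.
ES = 13.585% × 1.754 = 23.828%; on $7,500,000: $1,787,100.

$1,787,000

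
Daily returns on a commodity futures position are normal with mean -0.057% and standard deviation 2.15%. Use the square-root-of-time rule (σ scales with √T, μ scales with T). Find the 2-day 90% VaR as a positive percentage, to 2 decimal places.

4.01%

At 90%, z = 1.282.
σ_{2d} = 2.15% × √2 = 3.041%; μ_{2d} = 2 × -0.057% = -0.114%.
VaR = −(-0.114%) + 1.282 × 3.041% = 4.013%.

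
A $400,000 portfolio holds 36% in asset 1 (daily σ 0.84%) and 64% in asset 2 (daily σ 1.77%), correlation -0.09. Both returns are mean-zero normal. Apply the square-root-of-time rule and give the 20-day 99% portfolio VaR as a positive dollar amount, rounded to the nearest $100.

σ_p = √(0.36²·0.84² + 0.64²·1.77² + 2·-0.09·0.36·0.64·0.84·1.77) = 1.146%.
σ_{20d} = 1.146% × √20 = 5.125%.
z(99%) = 2.326.
VaR = 2.326 × 5.125% = 11.921%; on $400,000 that is $47,684.

$47,700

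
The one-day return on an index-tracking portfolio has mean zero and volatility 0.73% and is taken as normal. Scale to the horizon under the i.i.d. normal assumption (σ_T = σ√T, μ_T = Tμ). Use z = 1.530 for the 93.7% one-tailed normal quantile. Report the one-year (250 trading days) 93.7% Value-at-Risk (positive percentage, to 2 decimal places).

σ_{250d} = 0.73% × √250 = 11.542%.
VaR = 1.530 × 11.542% = 17.659%.

17.66%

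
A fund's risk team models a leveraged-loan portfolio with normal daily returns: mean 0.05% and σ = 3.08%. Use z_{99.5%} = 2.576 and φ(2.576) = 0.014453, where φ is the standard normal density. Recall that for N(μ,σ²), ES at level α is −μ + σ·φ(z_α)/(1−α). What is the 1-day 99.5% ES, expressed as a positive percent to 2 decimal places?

8.85%

Tail multiplier: φ(z)/(1−α) = 0.014453 / 0.005 = 2.891.
ES = −(0.05%) + 3.08% × 2.891 = 8.854%.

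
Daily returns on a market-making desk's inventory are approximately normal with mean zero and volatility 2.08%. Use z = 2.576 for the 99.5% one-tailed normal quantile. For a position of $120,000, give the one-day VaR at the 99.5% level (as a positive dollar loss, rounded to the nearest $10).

$6,430

VaR = z·σ = 2.576 × 2.08% = 5.358%.
On $120,000: 0.05358 × $120,000 = $6,430.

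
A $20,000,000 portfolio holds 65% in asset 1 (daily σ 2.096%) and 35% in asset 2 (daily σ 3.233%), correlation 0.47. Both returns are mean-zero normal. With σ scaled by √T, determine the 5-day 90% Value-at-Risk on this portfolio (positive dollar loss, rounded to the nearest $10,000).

$1,230,000

σ_p = √(0.65²·2.096² + 0.35²·3.233² + 2·0.47·0.65·0.35·2.096·3.233) = 2.141%.
σ_{5d} = 2.141% × √5 = 4.787%.
z(90%) = 1.282.
VaR = 1.282 × 4.787% = 6.137%; on $20,000,000 that is $1,227,400.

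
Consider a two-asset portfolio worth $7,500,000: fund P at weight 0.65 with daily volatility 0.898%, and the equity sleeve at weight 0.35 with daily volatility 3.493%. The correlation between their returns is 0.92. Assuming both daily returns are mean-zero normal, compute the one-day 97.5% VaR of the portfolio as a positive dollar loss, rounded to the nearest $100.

σ_p² = 0.65²·0.898² + 0.35²·3.493² + 2·0.92·0.65·0.35·0.898·3.493 = 3.1484 (%²).
σ_p = √3.1484 = 1.774%.
At 97.5%, z = 1.960.
VaR = 1.960 × 1.774% = 3.477%; on $7,500,000 that is $260,775.

$260,800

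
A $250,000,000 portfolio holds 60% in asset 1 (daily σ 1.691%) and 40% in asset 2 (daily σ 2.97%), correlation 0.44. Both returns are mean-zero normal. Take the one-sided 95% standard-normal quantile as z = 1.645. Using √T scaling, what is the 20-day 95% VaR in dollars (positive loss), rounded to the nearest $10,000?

$34,410,000

σ_p = √(0.6²·1.691² + 0.4²·2.97² + 2·0.44·0.6·0.4·1.691·2.97) = 1.871%.
σ_{20d} = 1.871% × √20 = 8.367%.
VaR = 1.645 × 8.367% = 13.764%; on $250,000,000 that is $34,410,000.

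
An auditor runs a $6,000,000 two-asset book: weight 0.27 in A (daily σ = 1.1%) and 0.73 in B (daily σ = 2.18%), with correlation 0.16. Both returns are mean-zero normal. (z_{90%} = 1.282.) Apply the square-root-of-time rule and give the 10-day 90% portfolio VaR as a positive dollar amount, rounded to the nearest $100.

$405,000

σ_p = √(0.27²·1.1² + 0.73²·2.18² + 2·0.16·0.27·0.73·1.1·2.18) = 1.665%.
σ_{10d} = 1.665% × √10 = 5.265%.
VaR = 1.282 × 5.265% = 6.750%; on $6,000,000 that is $405,000.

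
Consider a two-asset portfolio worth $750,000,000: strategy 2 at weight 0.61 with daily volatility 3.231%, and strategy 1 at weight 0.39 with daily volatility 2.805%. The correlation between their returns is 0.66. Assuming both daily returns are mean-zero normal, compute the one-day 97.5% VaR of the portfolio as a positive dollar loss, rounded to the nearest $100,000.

$41,400,000

σ_p² = 0.61²·3.231² + 0.39²·2.805² + 2·0.66·0.61·0.39·3.231·2.805 = 7.9272 (%²).
σ_p = √7.9272 = 2.816%.
At 97.5%, z = 1.960.
VaR = 1.960 × 2.816% = 5.519%; on $750,000,000 that is $41,392,500.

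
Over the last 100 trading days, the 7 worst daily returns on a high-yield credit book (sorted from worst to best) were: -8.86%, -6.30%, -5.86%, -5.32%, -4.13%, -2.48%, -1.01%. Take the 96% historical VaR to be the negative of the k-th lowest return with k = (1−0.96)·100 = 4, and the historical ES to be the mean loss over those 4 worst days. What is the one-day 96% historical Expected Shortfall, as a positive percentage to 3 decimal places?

The 4 worst returns sum to -26.34%.
ES = −(-26.34%) / 4 = 6.585%.

6.585%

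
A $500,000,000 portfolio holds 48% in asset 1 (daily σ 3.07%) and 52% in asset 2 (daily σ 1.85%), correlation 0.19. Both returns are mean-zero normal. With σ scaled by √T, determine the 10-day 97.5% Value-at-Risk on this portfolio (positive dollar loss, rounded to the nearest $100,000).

σ_p = √(0.48²·3.07² + 0.52²·1.85² + 2·0.19·0.48·0.52·3.07·1.85) = 1.907%.
σ_{10d} = 1.907% × √10 = 6.030%.
z(97.5%) = 1.960.
VaR = 1.960 × 6.030% = 11.819%; on $500,000,000 that is $59,095,000.

$59,100,000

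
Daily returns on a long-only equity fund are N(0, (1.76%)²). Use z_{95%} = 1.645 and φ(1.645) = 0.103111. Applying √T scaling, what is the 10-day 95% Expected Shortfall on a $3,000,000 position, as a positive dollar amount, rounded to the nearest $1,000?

σ_{10d} = 1.76% × √10 = 5.566%.
ES multiplier = φ(z)/(1−α) = 0.103111/0.05 = 2.062.
ES = 5.566% × 2.062 = 11.477%; on $3,000,000: $344,310.

$344,000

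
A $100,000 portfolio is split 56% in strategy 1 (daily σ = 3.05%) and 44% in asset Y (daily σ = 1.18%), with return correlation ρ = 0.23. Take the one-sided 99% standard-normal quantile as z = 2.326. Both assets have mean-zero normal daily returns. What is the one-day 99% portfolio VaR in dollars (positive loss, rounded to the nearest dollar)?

$4,410

σ_p² = 0.56²·3.05² + 0.44²·1.18² + 2·0.23·0.56·0.44·3.05·1.18 = 3.5948 (%²).
σ_p = √3.5948 = 1.896%.
VaR = 2.326 × 1.896% = 4.410%; on $100,000 that is $4,410.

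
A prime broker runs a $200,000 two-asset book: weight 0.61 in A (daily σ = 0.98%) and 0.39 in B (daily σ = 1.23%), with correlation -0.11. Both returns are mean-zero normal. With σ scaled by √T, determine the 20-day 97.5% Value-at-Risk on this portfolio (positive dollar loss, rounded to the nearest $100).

$12,700

σ_p = √(0.61²·0.98² + 0.39²·1.23² + 2·-0.11·0.61·0.39·0.98·1.23) = 0.724%.
σ_{20d} = 0.724% × √20 = 3.238%.
z(97.5%) = 1.960.
VaR = 1.960 × 3.238% = 6.346%; on $200,000 that is $12,692.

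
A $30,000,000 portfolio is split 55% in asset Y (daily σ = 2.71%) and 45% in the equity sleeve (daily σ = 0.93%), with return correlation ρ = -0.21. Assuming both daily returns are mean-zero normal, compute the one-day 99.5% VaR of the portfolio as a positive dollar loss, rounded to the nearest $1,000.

$1,129,000

σ_p² = 0.55²·2.71² + 0.45²·0.93² + 2·-0.21·0.55·0.45·2.71·0.93 = 2.1347 (%²).
σ_p = √2.1347 = 1.461%.
At 99.5%, z = 2.576.
VaR = 2.576 × 1.461% = 3.764%; on $30,000,000 that is $1,129,200.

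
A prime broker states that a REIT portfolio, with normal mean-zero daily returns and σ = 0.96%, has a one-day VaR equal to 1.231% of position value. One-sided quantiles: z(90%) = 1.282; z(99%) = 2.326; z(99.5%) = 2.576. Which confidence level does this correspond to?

Implied z = VaR/σ = 1.231 / 0.96 = 1.282.
This matches z(90%) = 1.282.

90%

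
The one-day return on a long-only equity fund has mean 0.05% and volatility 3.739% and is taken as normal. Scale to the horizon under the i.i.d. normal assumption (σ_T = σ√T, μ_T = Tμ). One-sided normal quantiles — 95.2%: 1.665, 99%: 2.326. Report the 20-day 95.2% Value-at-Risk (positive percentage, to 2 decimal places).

26.84%

σ_{20d} = 3.739% × √20 = 16.721%; μ_{20d} = 20 × 0.05% = 1.000%.
VaR = −(1.000%) + 1.665 × 16.721% = 26.840%.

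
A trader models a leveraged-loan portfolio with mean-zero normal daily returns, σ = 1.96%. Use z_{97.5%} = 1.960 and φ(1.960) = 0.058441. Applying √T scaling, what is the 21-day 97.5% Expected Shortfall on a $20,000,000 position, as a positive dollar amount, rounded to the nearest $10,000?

σ_{21d} = 1.96% × √21 = 8.982%.
ES multiplier = φ(z)/(1−α) = 0.058441/0.025 = 2.338.
ES = 8.982% × 2.338 = 21.000%; on $20,000,000: $4,200,000.

$4,200,000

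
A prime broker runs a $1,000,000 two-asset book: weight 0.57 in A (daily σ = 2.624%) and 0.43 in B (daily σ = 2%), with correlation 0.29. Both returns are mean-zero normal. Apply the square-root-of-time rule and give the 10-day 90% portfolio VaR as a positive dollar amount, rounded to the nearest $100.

$78,200

σ_p = √(0.57²·2.624² + 0.43²·2² + 2·0.29·0.57·0.43·2.624·2) = 1.929%.
σ_{10d} = 1.929% × √10 = 6.100%.
z(90%) = 1.282.
VaR = 1.282 × 6.100% = 7.820%; on $1,000,000 that is $78,200.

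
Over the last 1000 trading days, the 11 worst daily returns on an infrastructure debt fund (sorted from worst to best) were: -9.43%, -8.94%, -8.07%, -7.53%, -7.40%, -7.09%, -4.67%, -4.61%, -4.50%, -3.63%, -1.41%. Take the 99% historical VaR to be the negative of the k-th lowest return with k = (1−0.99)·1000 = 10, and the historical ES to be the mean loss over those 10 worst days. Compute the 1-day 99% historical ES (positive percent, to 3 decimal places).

6.587%

The 10 worst returns sum to -65.87%.
ES = −(-65.87%) / 10 = 6.587%.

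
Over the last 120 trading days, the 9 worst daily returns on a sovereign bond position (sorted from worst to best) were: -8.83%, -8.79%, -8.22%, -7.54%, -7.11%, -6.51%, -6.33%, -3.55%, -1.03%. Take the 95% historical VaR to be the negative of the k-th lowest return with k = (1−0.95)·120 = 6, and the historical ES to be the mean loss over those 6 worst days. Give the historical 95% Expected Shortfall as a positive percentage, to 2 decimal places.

7.83%

The 6 worst returns sum to -47.00%.
ES = −(-47.00%) / 6 = 7.8333…% ≈ 7.83%.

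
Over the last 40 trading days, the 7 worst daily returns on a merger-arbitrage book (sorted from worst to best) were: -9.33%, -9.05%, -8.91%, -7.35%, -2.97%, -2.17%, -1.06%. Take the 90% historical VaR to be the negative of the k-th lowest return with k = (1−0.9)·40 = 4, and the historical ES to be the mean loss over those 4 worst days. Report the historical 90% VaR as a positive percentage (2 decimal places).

7.35%

k = 4; the 4th lowest return is -7.35%, so VaR = 7.35%.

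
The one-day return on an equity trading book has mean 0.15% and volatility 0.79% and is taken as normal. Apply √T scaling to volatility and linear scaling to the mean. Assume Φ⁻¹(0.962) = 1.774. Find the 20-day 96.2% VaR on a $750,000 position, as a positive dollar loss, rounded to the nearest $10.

$24,510

σ_{20d} = 0.79% × √20 = 3.533%; μ_{20d} = 20 × 0.15% = 3.000%.
VaR = −(3.000%) + 1.774 × 3.533% = 3.268%.
On $750,000: 0.03268 × $750,000 = $24,510.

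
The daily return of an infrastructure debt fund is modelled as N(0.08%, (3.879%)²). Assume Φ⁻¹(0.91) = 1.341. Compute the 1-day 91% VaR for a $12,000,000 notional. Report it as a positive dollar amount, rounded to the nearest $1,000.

VaR = −μ + z·σ = −(0.08%) + 1.341 × 3.879% = 5.122%.
On $12,000,000: 0.05122 × $12,000,000 = $614,640.

$615,000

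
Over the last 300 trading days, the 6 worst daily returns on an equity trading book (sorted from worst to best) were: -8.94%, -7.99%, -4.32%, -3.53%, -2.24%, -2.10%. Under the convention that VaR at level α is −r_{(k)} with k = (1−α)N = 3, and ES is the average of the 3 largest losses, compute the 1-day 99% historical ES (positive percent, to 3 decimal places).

The 3 worst returns sum to -21.25%.
ES = −(-21.25%) / 3 = 7.0833…% ≈ 7.083%.

7.083%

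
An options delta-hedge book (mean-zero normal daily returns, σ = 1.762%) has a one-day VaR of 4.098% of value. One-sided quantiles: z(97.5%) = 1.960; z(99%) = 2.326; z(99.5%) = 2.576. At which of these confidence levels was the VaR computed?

99%

Implied z = VaR/σ = 4.098 / 1.762 = 2.326.
This matches z(99%) = 2.326.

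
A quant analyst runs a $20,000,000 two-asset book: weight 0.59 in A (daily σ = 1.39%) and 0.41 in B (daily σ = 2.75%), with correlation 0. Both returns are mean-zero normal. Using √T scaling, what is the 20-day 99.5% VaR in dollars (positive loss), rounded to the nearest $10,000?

$3,210,000

σ_p = √(0.59²·1.39² + 0.41²·2.75² + 2·0·0.59·0.41·1.39·2.75) = 1.394%.
σ_{20d} = 1.394% × √20 = 6.234%.
z(99.5%) = 2.576.
VaR = 2.576 × 6.234% = 16.059%; on $20,000,000 that is $3,211,800.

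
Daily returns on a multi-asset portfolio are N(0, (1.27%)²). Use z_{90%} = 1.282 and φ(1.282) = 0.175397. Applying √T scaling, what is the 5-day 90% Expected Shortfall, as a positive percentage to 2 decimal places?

σ_{5d} = 1.27% × √5 = 2.840%.
ES multiplier = φ(z)/(1−α) = 0.175397/0.1 = 1.754.
ES = 2.840% × 1.754 = 4.981%.

4.98%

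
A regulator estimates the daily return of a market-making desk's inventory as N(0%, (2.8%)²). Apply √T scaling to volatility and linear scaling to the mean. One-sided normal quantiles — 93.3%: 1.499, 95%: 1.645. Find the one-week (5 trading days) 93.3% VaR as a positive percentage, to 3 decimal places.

9.385%

σ_{5d} = 2.8% × √5 = 6.261%.
VaR = 1.499 × 6.261% = 9.385%.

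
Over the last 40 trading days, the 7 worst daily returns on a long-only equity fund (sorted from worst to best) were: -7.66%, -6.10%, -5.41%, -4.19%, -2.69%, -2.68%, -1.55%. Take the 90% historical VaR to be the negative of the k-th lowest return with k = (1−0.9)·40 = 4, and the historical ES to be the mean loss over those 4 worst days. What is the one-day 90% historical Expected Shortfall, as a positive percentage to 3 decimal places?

The 4 worst returns sum to -23.36%.
ES = −(-23.36%) / 4 = 5.84% ≈ 5.840%.

5.840%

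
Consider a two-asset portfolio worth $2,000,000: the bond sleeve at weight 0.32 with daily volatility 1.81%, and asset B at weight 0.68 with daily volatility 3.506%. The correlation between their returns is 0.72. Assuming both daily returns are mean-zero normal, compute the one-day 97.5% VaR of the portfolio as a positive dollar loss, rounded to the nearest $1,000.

σ_p² = 0.32²·1.81² + 0.68²·3.506² + 2·0.72·0.32·0.68·1.81·3.506 = 8.0077 (%²).
σ_p = √8.0077 = 2.830%.
At 97.5%, z = 1.960.
VaR = 1.960 × 2.830% = 5.547%; on $2,000,000 that is $110,940.

$111,000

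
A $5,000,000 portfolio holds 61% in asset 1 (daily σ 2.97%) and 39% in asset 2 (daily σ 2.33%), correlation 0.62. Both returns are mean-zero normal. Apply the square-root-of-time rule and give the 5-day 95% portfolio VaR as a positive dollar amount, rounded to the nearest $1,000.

$456,000

σ_p = √(0.61²·2.97² + 0.39²·2.33² + 2·0.62·0.61·0.39·2.97·2.33) = 2.480%.
σ_{5d} = 2.480% × √5 = 5.545%.
z(95%) = 1.645.
VaR = 1.645 × 5.545% = 9.122%; on $5,000,000 that is $456,100.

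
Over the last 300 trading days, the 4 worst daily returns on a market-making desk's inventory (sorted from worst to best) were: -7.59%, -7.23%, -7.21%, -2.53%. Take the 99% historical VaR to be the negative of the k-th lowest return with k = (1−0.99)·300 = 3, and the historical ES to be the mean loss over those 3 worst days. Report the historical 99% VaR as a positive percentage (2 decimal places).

7.21%

k = 3; the 3rd lowest return is -7.21%, so VaR = 7.21%.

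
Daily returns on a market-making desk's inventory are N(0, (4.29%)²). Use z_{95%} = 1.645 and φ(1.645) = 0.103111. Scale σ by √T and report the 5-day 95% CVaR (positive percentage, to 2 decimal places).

19.78%

σ_{5d} = 4.29% × √5 = 9.593%.
ES multiplier = φ(z)/(1−α) = 0.103111/0.05 = 2.062.
ES = 9.593% × 2.062 = 19.781%.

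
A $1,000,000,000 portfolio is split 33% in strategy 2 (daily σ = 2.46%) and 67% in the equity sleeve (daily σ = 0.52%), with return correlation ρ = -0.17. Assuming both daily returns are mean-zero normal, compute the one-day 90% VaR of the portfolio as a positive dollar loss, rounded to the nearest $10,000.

$10,600,000

σ_p² = 0.33²·2.46² + 0.67²·0.52² + 2·-0.17·0.33·0.67·2.46·0.52 = 0.6842 (%²).
σ_p = √0.6842 = 0.827%.
At 90%, z = 1.282.
VaR = 1.282 × 0.827% = 1.060%; on $1,000,000,000 that is $10,600,000.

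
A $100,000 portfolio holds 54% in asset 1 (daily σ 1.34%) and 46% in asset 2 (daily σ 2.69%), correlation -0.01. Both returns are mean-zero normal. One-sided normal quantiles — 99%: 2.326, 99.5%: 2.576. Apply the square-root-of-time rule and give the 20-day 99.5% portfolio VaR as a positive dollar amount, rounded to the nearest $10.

$16,440

σ_p = √(0.54²·1.34² + 0.46²·2.69² + 2·-0.01·0.54·0.46·1.34·2.69) = 1.427%.
σ_{20d} = 1.427% × √20 = 6.382%.
VaR = 2.576 × 6.382% = 16.440%; on $100,000 that is $16,440.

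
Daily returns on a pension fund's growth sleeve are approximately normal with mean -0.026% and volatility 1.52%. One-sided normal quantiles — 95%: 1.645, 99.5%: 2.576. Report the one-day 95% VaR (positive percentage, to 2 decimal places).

VaR = −μ + z·σ = −(-0.026%) + 1.645 × 1.52% = 2.526%.

2.53%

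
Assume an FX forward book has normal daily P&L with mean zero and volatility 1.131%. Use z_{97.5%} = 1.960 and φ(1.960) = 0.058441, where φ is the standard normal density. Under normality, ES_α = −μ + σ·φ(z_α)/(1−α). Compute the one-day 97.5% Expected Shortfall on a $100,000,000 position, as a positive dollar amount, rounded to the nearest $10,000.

$2,640,000

Tail multiplier: φ(z)/(1−α) = 0.058441 / 0.025 = 2.338.
ES = 1.131% × 2.338 = 2.644%.
On $100,000,000: 0.02644 × $100,000,000 = $2,644,000.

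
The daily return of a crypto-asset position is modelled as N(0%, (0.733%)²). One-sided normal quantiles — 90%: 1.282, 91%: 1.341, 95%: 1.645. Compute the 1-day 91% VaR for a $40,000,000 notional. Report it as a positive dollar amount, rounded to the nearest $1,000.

$393,000

VaR = z·σ = 1.341 × 0.733% = 0.983%.
On $40,000,000: 0.00983 × $40,000,000 = $393,200.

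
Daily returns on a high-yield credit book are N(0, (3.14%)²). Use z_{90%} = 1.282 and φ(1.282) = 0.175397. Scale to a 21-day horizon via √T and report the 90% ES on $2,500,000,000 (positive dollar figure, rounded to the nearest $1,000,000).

$631,000,000

σ_{21d} = 3.14% × √21 = 14.389%.
ES multiplier = φ(z)/(1−α) = 0.175397/0.1 = 1.754.
ES = 14.389% × 1.754 = 25.238%; on $2,500,000,000: $630,950,000.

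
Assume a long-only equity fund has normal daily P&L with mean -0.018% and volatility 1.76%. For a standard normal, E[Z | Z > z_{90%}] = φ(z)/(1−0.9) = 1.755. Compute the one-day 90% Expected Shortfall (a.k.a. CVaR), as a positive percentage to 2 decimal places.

ES = −(-0.018%) + 1.76% × 1.755 = 3.107%.

3.11%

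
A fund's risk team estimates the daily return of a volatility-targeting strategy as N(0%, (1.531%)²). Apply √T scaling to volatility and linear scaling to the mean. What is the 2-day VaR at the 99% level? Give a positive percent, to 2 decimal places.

5.04%

At 99%, z = 2.326.
σ_{2d} = 1.531% × √2 = 2.165%.
VaR = 2.326 × 2.165% = 5.036%.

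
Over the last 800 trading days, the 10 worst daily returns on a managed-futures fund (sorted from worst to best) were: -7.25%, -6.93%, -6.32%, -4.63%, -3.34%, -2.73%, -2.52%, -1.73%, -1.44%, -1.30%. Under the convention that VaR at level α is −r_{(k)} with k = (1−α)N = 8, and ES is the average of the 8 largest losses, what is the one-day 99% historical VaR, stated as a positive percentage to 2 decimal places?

k = 8; the 8th lowest return is -1.73%, so VaR = 1.73%.

1.73%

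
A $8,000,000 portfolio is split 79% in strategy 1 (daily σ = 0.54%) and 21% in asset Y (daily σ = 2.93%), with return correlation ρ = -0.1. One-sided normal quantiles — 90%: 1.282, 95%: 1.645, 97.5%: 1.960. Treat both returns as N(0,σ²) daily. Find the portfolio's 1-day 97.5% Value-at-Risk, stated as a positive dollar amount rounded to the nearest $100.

σ_p² = 0.79²·0.54² + 0.21²·2.93² + 2·-0.1·0.79·0.21·0.54·2.93 = 0.5081 (%²).
σ_p = √0.5081 = 0.713%.
VaR = 1.960 × 0.713% = 1.397%; on $8,000,000 that is $111,760.

$111,800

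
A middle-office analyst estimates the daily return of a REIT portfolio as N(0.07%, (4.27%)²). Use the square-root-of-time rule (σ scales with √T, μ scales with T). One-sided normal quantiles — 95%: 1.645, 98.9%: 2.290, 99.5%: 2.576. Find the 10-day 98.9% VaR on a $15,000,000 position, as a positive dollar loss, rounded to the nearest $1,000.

σ_{10d} = 4.27% × √10 = 13.503%; μ_{10d} = 10 × 0.07% = 0.700%.
VaR = −(0.700%) + 2.290 × 13.503% = 30.222%.
On $15,000,000: 0.30222 × $15,000,000 = $4,533,300.

$4,533,000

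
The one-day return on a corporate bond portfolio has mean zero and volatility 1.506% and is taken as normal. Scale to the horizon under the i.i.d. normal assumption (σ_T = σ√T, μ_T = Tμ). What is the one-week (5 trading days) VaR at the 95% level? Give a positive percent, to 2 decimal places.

5.54%

At 95%, z = 1.645.
σ_{5d} = 1.506% × √5 = 3.368%.
VaR = 1.645 × 3.368% = 5.540%.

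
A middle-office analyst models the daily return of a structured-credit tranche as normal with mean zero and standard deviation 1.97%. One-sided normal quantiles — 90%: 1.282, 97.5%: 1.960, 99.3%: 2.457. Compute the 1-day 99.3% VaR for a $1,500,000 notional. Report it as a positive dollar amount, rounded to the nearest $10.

$72,600

VaR = z·σ = 2.457 × 1.97% = 4.840%.
On $1,500,000: 0.04840 × $1,500,000 = $72,600.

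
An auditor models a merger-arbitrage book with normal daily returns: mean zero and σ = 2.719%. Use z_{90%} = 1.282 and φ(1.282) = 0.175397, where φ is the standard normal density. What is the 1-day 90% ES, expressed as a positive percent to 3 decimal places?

Tail multiplier: φ(z)/(1−α) = 0.175397 / 0.1 = 1.754.
ES = 2.719% × 1.754 = 4.769%.

4.769%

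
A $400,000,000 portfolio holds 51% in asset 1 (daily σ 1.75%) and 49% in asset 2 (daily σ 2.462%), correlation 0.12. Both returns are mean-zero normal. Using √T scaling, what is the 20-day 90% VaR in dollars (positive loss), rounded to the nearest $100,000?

σ_p = √(0.51²·1.75² + 0.49²·2.462² + 2·0.12·0.51·0.49·1.75·2.462) = 1.584%.
σ_{20d} = 1.584% × √20 = 7.084%.
z(90%) = 1.282.
VaR = 1.282 × 7.084% = 9.082%; on $400,000,000 that is $36,328,000.

$36,300,000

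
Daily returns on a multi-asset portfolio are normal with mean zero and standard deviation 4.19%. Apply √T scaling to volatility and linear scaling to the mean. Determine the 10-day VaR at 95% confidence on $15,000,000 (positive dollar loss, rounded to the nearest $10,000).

$3,270,000

At 95%, z = 1.645.
σ_{10d} = 4.19% × √10 = 13.250%.
VaR = 1.645 × 13.250% = 21.796%.
On $15,000,000: 0.21796 × $15,000,000 = $3,269,400.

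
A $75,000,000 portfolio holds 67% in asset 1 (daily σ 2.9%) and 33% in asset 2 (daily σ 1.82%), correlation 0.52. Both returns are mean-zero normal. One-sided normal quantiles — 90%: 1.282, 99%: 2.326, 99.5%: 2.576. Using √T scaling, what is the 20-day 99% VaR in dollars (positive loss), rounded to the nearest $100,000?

$18,000,000

σ_p = √(0.67²·2.9² + 0.33²·1.82² + 2·0.52·0.67·0.33·2.9·1.82) = 2.313%.
σ_{20d} = 2.313% × √20 = 10.344%.
VaR = 2.326 × 10.344% = 24.060%; on $75,000,000 that is $18,045,000.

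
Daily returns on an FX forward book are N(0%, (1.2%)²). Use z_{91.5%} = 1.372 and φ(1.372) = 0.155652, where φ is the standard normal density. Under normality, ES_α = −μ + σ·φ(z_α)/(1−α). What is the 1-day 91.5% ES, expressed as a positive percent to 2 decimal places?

Tail multiplier: φ(z)/(1−α) = 0.155652 / 0.085 = 1.831.
ES = 1.2% × 1.831 = 2.197%.

2.20%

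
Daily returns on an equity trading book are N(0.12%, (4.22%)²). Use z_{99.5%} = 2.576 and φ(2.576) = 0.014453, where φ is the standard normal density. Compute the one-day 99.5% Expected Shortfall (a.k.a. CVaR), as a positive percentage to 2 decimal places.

Tail multiplier: φ(z)/(1−α) = 0.014453 / 0.005 = 2.891.
ES = −(0.12%) + 4.22% × 2.891 = 12.080%.

12.08%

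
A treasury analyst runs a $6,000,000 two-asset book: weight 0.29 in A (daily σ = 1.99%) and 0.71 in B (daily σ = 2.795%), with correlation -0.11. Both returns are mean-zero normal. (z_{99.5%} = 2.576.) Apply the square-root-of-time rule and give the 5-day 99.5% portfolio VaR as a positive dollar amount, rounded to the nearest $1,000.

$693,000

σ_p = √(0.29²·1.99² + 0.71²·2.795² + 2·-0.11·0.29·0.71·1.99·2.795) = 2.005%.
σ_{5d} = 2.005% × √5 = 4.483%.
VaR = 2.576 × 4.483% = 11.548%; on $6,000,000 that is $692,880.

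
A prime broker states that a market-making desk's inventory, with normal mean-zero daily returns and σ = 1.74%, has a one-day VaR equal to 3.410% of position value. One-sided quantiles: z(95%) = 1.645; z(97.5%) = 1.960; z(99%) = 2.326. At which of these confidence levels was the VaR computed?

97.5%

Implied z = VaR/σ = 3.410 / 1.74 = 1.960.
This matches z(97.5%) = 1.960.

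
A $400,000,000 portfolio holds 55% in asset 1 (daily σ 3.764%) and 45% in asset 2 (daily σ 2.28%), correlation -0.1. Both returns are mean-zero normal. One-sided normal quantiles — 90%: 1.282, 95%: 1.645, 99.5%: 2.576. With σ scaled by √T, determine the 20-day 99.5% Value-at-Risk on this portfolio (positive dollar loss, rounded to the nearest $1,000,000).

σ_p = √(0.55²·3.764² + 0.45²·2.28² + 2·-0.1·0.55·0.45·3.764·2.28) = 2.217%.
σ_{20d} = 2.217% × √20 = 9.915%.
VaR = 2.576 × 9.915% = 25.541%; on $400,000,000 that is $102,164,000.

$102,000,000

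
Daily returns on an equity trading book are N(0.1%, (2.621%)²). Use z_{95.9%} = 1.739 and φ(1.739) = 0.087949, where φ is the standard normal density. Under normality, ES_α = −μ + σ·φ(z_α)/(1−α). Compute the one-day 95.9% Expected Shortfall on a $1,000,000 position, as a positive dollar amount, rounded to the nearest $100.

$55,200

Tail multiplier: φ(z)/(1−α) = 0.087949 / 0.041 = 2.145.
ES = −(0.1%) + 2.621% × 2.145 = 5.522%.
On $1,000,000: 0.05522 × $1,000,000 = $55,220.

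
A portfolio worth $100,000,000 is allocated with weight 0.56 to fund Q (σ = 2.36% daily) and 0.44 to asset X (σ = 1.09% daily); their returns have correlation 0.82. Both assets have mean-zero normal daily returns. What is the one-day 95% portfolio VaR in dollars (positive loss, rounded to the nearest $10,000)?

σ_p² = 0.56²·2.36² + 0.44²·1.09² + 2·0.82·0.56·0.44·2.36·1.09 = 3.0161 (%²).
σ_p = √3.0161 = 1.737%.
At 95%, z = 1.645.
VaR = 1.645 × 1.737% = 2.857%; on $100,000,000 that is $2,857,000.

$2,860,000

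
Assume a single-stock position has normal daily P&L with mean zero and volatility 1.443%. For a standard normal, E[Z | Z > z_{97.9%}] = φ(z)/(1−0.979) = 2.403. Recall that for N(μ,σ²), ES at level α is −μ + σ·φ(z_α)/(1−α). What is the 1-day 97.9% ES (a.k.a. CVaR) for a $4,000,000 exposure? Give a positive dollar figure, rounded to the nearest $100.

$138,700

ES = 1.443% × 2.403 = 3.468%.
On $4,000,000: 0.03468 × $4,000,000 = $138,720.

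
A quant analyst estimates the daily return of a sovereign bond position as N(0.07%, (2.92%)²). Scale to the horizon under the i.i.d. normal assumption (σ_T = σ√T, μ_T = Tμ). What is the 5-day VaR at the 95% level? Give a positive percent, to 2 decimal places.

10.39%

At 95%, z = 1.645.
σ_{5d} = 2.92% × √5 = 6.529%; μ_{5d} = 5 × 0.07% = 0.350%.
VaR = −(0.350%) + 1.645 × 6.529% = 10.390%.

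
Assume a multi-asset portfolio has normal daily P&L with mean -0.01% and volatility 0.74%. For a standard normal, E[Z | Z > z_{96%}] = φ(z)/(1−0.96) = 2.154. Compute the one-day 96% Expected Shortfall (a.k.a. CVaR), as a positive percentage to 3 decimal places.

ES = −(-0.01%) + 0.74% × 2.154 = 1.604%.

1.604%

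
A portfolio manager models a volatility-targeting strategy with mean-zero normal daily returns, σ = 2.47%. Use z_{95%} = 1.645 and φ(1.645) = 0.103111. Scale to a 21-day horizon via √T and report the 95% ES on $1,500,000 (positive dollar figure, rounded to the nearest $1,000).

$350,000

σ_{21d} = 2.47% × √21 = 11.319%.
ES multiplier = φ(z)/(1−α) = 0.103111/0.05 = 2.062.
ES = 11.319% × 2.062 = 23.340%; on $1,500,000: $350,100.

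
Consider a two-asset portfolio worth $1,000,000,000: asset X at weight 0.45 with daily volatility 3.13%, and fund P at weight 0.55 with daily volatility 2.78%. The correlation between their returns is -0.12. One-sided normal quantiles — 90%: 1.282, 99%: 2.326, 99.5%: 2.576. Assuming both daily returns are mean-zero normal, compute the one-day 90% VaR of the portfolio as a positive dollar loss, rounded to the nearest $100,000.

σ_p² = 0.45²·3.13² + 0.55²·2.78² + 2·-0.12·0.45·0.55·3.13·2.78 = 3.8049 (%²).
σ_p = √3.8049 = 1.951%.
VaR = 1.282 × 1.951% = 2.501%; on $1,000,000,000 that is $25,010,000.

$25,000,000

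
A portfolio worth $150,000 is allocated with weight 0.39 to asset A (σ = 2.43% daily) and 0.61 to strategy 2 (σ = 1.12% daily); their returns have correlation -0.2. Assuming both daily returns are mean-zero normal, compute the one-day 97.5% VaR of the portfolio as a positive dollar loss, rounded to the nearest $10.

σ_p² = 0.39²·2.43² + 0.61²·1.12² + 2·-0.2·0.39·0.61·2.43·1.12 = 1.1059 (%²).
σ_p = √1.1059 = 1.052%.
At 97.5%, z = 1.960.
VaR = 1.960 × 1.052% = 2.062%; on $150,000 that is $3,093.

$3,090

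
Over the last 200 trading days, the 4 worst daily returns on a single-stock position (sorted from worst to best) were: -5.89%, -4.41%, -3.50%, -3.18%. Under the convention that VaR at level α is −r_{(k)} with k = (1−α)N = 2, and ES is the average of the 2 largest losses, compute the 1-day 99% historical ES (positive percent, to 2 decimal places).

The 2 worst returns sum to -10.30%.
ES = −(-10.30%) / 2 = 5.15%.

5.15%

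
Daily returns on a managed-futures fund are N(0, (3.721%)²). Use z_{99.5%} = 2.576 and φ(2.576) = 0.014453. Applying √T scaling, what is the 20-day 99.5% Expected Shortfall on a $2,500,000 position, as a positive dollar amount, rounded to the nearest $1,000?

$1,203,000

σ_{20d} = 3.721% × √20 = 16.641%.
ES multiplier = φ(z)/(1−α) = 0.014453/0.005 = 2.891.
ES = 16.641% × 2.891 = 48.109%; on $2,500,000: $1,202,725.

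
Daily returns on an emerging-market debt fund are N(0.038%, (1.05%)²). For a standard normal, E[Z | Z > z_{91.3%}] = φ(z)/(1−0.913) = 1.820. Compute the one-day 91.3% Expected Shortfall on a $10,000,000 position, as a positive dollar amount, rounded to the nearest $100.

$187,300

ES = −(0.038%) + 1.05% × 1.820 = 1.873%.
On $10,000,000: 0.01873 × $10,000,000 = $187,300.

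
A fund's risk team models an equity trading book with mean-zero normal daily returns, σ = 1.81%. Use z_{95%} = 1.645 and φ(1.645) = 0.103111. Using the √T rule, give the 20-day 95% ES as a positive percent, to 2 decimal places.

16.69%

σ_{20d} = 1.81% × √20 = 8.095%.
ES multiplier = φ(z)/(1−α) = 0.103111/0.05 = 2.062.
ES = 8.095% × 2.062 = 16.692%.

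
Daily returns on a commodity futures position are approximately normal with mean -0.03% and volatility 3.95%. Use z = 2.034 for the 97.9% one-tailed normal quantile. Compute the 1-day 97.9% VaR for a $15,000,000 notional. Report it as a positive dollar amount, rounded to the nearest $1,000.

$1,210,000

VaR = −μ + z·σ = −(-0.03%) + 2.034 × 3.95% = 8.064%.
On $15,000,000: 0.08064 × $15,000,000 = $1,209,600.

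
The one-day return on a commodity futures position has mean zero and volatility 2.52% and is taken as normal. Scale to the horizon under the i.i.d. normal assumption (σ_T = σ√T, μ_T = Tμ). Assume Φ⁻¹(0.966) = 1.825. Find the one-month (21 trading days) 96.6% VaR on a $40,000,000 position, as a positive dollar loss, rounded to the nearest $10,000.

$8,430,000

σ_{21d} = 2.52% × √21 = 11.548%.
VaR = 1.825 × 11.548% = 21.075%.
On $40,000,000: 0.21075 × $40,000,000 = $8,430,000.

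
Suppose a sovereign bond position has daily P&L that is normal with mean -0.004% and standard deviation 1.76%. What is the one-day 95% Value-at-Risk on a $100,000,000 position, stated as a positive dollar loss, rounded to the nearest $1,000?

At 95% one-sided, z = 1.645.
VaR = −μ + z·σ = −(-0.004%) + 1.645 × 1.76% = 2.899%.
On $100,000,000: 0.02899 × $100,000,000 = $2,899,000.

$2,899,000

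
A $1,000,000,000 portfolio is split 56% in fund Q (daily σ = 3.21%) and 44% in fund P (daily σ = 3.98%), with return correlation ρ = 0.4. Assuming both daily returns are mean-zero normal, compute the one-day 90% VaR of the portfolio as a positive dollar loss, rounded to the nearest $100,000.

$38,100,000

σ_p² = 0.56²·3.21² + 0.44²·3.98² + 2·0.4·0.56·0.44·3.21·3.98 = 8.8164 (%²).
σ_p = √8.8164 = 2.969%.
At 90%, z = 1.282.
VaR = 1.282 × 2.969% = 3.806%; on $1,000,000,000 that is $38,060,000.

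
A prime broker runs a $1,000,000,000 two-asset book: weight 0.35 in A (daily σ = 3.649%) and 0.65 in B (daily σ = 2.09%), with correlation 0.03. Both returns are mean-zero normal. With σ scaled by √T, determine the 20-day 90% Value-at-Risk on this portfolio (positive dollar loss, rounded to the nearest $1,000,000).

σ_p = √(0.35²·3.649² + 0.65²·2.09² + 2·0.03·0.35·0.65·3.649·2.09) = 1.892%.
σ_{20d} = 1.892% × √20 = 8.461%.
z(90%) = 1.282.
VaR = 1.282 × 8.461% = 10.847%; on $1,000,000,000 that is $108,470,000.

$108,000,000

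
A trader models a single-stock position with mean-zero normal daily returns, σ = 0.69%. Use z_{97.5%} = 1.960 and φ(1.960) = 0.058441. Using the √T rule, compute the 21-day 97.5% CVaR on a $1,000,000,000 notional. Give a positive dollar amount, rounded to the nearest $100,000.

σ_{21d} = 0.69% × √21 = 3.162%.
ES multiplier = φ(z)/(1−α) = 0.058441/0.025 = 2.338.
ES = 3.162% × 2.338 = 7.393%; on $1,000,000,000: $73,930,000.

$73,900,000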